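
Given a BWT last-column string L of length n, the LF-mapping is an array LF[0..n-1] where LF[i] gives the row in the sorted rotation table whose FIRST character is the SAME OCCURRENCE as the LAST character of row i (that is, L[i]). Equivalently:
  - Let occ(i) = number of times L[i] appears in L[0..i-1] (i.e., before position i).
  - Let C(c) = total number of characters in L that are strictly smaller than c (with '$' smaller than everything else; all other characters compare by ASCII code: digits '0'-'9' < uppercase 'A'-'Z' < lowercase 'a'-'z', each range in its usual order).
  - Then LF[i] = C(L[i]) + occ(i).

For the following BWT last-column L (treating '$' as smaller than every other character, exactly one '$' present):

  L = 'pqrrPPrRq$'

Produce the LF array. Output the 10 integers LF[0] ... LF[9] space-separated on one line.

Answer: 4 5 7 8 1 2 9 3 6 0

Derivation:
Char counts: '$':1, 'P':2, 'R':1, 'p':1, 'q':2, 'r':3
C (first-col start): C('$')=0, C('P')=1, C('R')=3, C('p')=4, C('q')=5, C('r')=7
L[0]='p': occ=0, LF[0]=C('p')+0=4+0=4
L[1]='q': occ=0, LF[1]=C('q')+0=5+0=5
L[2]='r': occ=0, LF[2]=C('r')+0=7+0=7
L[3]='r': occ=1, LF[3]=C('r')+1=7+1=8
L[4]='P': occ=0, LF[4]=C('P')+0=1+0=1
L[5]='P': occ=1, LF[5]=C('P')+1=1+1=2
L[6]='r': occ=2, LF[6]=C('r')+2=7+2=9
L[7]='R': occ=0, LF[7]=C('R')+0=3+0=3
L[8]='q': occ=1, LF[8]=C('q')+1=5+1=6
L[9]='$': occ=0, LF[9]=C('$')+0=0+0=0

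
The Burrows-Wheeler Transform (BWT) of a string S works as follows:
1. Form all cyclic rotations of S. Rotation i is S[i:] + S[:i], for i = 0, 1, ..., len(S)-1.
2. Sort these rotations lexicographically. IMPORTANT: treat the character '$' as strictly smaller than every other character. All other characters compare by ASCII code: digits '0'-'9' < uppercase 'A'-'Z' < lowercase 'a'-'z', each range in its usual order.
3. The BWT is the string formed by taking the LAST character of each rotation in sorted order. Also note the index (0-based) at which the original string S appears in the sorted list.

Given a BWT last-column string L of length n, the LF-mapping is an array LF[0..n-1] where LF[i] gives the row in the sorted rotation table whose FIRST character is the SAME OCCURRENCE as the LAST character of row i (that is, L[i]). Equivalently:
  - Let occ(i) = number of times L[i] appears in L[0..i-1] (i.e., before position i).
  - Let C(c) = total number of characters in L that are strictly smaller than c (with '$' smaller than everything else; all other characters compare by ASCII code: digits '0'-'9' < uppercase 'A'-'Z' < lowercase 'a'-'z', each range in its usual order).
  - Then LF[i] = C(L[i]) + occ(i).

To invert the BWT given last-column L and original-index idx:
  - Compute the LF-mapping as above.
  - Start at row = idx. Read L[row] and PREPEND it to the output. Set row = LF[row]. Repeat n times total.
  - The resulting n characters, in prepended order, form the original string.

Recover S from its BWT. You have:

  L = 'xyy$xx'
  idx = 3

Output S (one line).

Answer: xyxyx$

Derivation:
LF mapping: 1 4 5 0 2 3
Walk LF starting at row 3, prepending L[row]:
  step 1: row=3, L[3]='$', prepend. Next row=LF[3]=0
  step 2: row=0, L[0]='x', prepend. Next row=LF[0]=1
  step 3: row=1, L[1]='y', prepend. Next row=LF[1]=4
  step 4: row=4, L[4]='x', prepend. Next row=LF[4]=2
  step 5: row=2, L[2]='y', prepend. Next row=LF[2]=5
  step 6: row=5, L[5]='x', prepend. Next row=LF[5]=3
Reversed output: xyxyx$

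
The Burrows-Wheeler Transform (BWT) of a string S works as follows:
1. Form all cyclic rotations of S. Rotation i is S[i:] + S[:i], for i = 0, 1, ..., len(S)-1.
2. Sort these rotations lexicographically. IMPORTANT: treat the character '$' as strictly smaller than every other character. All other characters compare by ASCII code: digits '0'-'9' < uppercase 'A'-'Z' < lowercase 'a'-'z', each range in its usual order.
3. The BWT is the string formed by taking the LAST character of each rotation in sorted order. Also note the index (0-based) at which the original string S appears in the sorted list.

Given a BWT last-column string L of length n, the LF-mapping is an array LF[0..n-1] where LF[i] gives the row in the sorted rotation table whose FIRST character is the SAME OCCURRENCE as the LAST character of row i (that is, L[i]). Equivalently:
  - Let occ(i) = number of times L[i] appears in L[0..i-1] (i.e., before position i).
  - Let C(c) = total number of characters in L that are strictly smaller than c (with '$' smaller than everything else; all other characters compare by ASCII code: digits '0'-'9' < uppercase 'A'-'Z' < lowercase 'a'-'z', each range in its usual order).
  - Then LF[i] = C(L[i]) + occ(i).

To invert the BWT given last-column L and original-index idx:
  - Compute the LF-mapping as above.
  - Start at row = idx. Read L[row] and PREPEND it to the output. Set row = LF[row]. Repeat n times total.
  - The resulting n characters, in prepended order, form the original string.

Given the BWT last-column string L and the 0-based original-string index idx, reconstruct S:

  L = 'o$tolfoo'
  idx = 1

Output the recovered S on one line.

LF mapping: 3 0 7 4 2 1 5 6
Walk LF starting at row 1, prepending L[row]:
  step 1: row=1, L[1]='$', prepend. Next row=LF[1]=0
  step 2: row=0, L[0]='o', prepend. Next row=LF[0]=3
  step 3: row=3, L[3]='o', prepend. Next row=LF[3]=4
  step 4: row=4, L[4]='l', prepend. Next row=LF[4]=2
  step 5: row=2, L[2]='t', prepend. Next row=LF[2]=7
  step 6: row=7, L[7]='o', prepend. Next row=LF[7]=6
  step 7: row=6, L[6]='o', prepend. Next row=LF[6]=5
  step 8: row=5, L[5]='f', prepend. Next row=LF[5]=1
Reversed output: footloo$

Answer: footloo$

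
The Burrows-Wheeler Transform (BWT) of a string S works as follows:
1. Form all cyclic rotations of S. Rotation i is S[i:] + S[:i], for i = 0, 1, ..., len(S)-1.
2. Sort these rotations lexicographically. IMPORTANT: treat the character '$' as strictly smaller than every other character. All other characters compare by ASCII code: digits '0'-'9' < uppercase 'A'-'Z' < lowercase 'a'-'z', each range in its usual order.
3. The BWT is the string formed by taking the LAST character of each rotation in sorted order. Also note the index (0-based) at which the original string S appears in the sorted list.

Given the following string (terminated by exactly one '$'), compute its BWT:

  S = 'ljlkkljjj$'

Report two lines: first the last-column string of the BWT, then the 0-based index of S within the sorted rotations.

All 10 rotations (rotation i = S[i:]+S[:i]):
  rot[0] = ljlkkljjj$
  rot[1] = jlkkljjj$l
  rot[2] = lkkljjj$lj
  rot[3] = kkljjj$ljl
  rot[4] = kljjj$ljlk
  rot[5] = ljjj$ljlkk
  rot[6] = jjj$ljlkkl
  rot[7] = jj$ljlkklj
  rot[8] = j$ljlkkljj
  rot[9] = $ljlkkljjj
Sorted (with $ < everything):
  sorted[0] = $ljlkkljjj  (last char: 'j')
  sorted[1] = j$ljlkkljj  (last char: 'j')
  sorted[2] = jj$ljlkklj  (last char: 'j')
  sorted[3] = jjj$ljlkkl  (last char: 'l')
  sorted[4] = jlkkljjj$l  (last char: 'l')
  sorted[5] = kkljjj$ljl  (last char: 'l')
  sorted[6] = kljjj$ljlk  (last char: 'k')
  sorted[7] = ljjj$ljlkk  (last char: 'k')
  sorted[8] = ljlkkljjj$  (last char: '$')
  sorted[9] = lkkljjj$lj  (last char: 'j')
Last column: jjjlllkk$j
Original string S is at sorted index 8

Answer: jjjlllkk$j
8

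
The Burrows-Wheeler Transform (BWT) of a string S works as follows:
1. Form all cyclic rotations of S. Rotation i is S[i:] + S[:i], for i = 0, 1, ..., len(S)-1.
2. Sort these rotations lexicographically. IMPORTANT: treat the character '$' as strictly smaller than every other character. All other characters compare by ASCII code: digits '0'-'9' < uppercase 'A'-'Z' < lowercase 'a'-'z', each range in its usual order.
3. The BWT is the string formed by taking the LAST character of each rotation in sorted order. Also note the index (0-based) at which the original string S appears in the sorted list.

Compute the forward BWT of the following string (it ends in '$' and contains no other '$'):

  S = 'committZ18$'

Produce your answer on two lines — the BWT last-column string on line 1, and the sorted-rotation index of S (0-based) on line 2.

Answer: 8Z1t$mmocti
4

Derivation:
All 11 rotations (rotation i = S[i:]+S[:i]):
  rot[0] = committZ18$
  rot[1] = ommittZ18$c
  rot[2] = mmittZ18$co
  rot[3] = mittZ18$com
  rot[4] = ittZ18$comm
  rot[5] = ttZ18$commi
  rot[6] = tZ18$commit
  rot[7] = Z18$committ
  rot[8] = 18$committZ
  rot[9] = 8$committZ1
  rot[10] = $committZ18
Sorted (with $ < everything):
  sorted[0] = $committZ18  (last char: '8')
  sorted[1] = 18$committZ  (last char: 'Z')
  sorted[2] = 8$committZ1  (last char: '1')
  sorted[3] = Z18$committ  (last char: 't')
  sorted[4] = committZ18$  (last char: '$')
  sorted[5] = ittZ18$comm  (last char: 'm')
  sorted[6] = mittZ18$com  (last char: 'm')
  sorted[7] = mmittZ18$co  (last char: 'o')
  sorted[8] = ommittZ18$c  (last char: 'c')
  sorted[9] = tZ18$commit  (last char: 't')
  sorted[10] = ttZ18$commi  (last char: 'i')
Last column: 8Z1t$mmocti
Original string S is at sorted index 4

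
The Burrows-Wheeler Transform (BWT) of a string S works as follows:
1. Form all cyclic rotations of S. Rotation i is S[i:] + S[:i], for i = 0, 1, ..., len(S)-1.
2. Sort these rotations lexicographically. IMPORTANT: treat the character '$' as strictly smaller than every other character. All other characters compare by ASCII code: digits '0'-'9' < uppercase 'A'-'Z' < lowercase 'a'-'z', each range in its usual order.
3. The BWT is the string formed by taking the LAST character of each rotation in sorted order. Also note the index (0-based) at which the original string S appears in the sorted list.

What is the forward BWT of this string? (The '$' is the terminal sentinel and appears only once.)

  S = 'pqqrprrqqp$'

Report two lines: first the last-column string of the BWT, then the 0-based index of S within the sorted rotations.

Answer: pq$rqrpqqrp
2

Derivation:
All 11 rotations (rotation i = S[i:]+S[:i]):
  rot[0] = pqqrprrqqp$
  rot[1] = qqrprrqqp$p
  rot[2] = qrprrqqp$pq
  rot[3] = rprrqqp$pqq
  rot[4] = prrqqp$pqqr
  rot[5] = rrqqp$pqqrp
  rot[6] = rqqp$pqqrpr
  rot[7] = qqp$pqqrprr
  rot[8] = qp$pqqrprrq
  rot[9] = p$pqqrprrqq
  rot[10] = $pqqrprrqqp
Sorted (with $ < everything):
  sorted[0] = $pqqrprrqqp  (last char: 'p')
  sorted[1] = p$pqqrprrqq  (last char: 'q')
  sorted[2] = pqqrprrqqp$  (last char: '$')
  sorted[3] = prrqqp$pqqr  (last char: 'r')
  sorted[4] = qp$pqqrprrq  (last char: 'q')
  sorted[5] = qqp$pqqrprr  (last char: 'r')
  sorted[6] = qqrprrqqp$p  (last char: 'p')
  sorted[7] = qrprrqqp$pq  (last char: 'q')
  sorted[8] = rprrqqp$pqq  (last char: 'q')
  sorted[9] = rqqp$pqqrpr  (last char: 'r')
  sorted[10] = rrqqp$pqqrp  (last char: 'p')
Last column: pq$rqrpqqrp
Original string S is at sorted index 2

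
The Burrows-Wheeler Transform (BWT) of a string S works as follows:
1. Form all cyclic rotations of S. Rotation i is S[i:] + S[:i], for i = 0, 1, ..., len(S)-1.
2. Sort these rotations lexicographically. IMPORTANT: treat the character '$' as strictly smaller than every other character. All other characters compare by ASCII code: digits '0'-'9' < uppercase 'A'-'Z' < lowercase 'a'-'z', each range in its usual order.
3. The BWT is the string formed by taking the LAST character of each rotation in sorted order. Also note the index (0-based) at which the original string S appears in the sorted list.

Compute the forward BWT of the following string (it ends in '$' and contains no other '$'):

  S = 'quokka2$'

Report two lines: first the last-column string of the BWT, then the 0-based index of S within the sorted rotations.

All 8 rotations (rotation i = S[i:]+S[:i]):
  rot[0] = quokka2$
  rot[1] = uokka2$q
  rot[2] = okka2$qu
  rot[3] = kka2$quo
  rot[4] = ka2$quok
  rot[5] = a2$quokk
  rot[6] = 2$quokka
  rot[7] = $quokka2
Sorted (with $ < everything):
  sorted[0] = $quokka2  (last char: '2')
  sorted[1] = 2$quokka  (last char: 'a')
  sorted[2] = a2$quokk  (last char: 'k')
  sorted[3] = ka2$quok  (last char: 'k')
  sorted[4] = kka2$quo  (last char: 'o')
  sorted[5] = okka2$qu  (last char: 'u')
  sorted[6] = quokka2$  (last char: '$')
  sorted[7] = uokka2$q  (last char: 'q')
Last column: 2akkou$q
Original string S is at sorted index 6

Answer: 2akkou$q
6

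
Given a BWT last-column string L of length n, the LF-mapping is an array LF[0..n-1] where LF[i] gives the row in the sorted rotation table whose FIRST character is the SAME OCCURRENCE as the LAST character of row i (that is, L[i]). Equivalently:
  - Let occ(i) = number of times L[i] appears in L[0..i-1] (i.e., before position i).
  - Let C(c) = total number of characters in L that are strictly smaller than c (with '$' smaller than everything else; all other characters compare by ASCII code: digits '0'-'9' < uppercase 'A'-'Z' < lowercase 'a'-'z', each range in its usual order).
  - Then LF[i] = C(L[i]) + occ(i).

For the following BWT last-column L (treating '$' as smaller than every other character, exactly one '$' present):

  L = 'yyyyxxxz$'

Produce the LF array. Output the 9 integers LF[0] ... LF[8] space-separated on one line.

Answer: 4 5 6 7 1 2 3 8 0

Derivation:
Char counts: '$':1, 'x':3, 'y':4, 'z':1
C (first-col start): C('$')=0, C('x')=1, C('y')=4, C('z')=8
L[0]='y': occ=0, LF[0]=C('y')+0=4+0=4
L[1]='y': occ=1, LF[1]=C('y')+1=4+1=5
L[2]='y': occ=2, LF[2]=C('y')+2=4+2=6
L[3]='y': occ=3, LF[3]=C('y')+3=4+3=7
L[4]='x': occ=0, LF[4]=C('x')+0=1+0=1
L[5]='x': occ=1, LF[5]=C('x')+1=1+1=2
L[6]='x': occ=2, LF[6]=C('x')+2=1+2=3
L[7]='z': occ=0, LF[7]=C('z')+0=8+0=8
L[8]='$': occ=0, LF[8]=C('$')+0=0+0=0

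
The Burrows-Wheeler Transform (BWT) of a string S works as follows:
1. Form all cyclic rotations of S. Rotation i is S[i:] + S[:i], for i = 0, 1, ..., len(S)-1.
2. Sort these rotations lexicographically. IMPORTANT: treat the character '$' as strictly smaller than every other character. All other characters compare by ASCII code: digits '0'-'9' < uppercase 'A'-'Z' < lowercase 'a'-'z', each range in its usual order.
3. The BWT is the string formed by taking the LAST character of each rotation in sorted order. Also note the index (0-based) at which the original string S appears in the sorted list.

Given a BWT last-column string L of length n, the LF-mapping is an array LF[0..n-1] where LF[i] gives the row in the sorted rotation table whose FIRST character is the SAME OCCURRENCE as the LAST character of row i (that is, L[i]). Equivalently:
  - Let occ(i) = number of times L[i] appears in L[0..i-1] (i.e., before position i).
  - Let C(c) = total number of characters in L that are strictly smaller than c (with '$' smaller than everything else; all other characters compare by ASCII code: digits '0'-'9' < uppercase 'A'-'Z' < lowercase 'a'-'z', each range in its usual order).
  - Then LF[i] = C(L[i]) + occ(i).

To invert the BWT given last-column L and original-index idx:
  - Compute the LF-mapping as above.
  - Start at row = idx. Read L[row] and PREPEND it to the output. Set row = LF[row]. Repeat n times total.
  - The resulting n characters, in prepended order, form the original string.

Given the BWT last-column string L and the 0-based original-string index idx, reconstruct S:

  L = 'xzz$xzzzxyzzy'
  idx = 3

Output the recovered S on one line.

Answer: xzyzzzzxyzzx$

Derivation:
LF mapping: 1 6 7 0 2 8 9 10 3 4 11 12 5
Walk LF starting at row 3, prepending L[row]:
  step 1: row=3, L[3]='$', prepend. Next row=LF[3]=0
  step 2: row=0, L[0]='x', prepend. Next row=LF[0]=1
  step 3: row=1, L[1]='z', prepend. Next row=LF[1]=6
  step 4: row=6, L[6]='z', prepend. Next row=LF[6]=9
  step 5: row=9, L[9]='y', prepend. Next row=LF[9]=4
  step 6: row=4, L[4]='x', prepend. Next row=LF[4]=2
  step 7: row=2, L[2]='z', prepend. Next row=LF[2]=7
  step 8: row=7, L[7]='z', prepend. Next row=LF[7]=10
  step 9: row=10, L[10]='z', prepend. Next row=LF[10]=11
  step 10: row=11, L[11]='z', prepend. Next row=LF[11]=12
  step 11: row=12, L[12]='y', prepend. Next row=LF[12]=5
  step 12: row=5, L[5]='z', prepend. Next row=LF[5]=8
  step 13: row=8, L[8]='x', prepend. Next row=LF[8]=3
Reversed output: xzyzzzzxyzzx$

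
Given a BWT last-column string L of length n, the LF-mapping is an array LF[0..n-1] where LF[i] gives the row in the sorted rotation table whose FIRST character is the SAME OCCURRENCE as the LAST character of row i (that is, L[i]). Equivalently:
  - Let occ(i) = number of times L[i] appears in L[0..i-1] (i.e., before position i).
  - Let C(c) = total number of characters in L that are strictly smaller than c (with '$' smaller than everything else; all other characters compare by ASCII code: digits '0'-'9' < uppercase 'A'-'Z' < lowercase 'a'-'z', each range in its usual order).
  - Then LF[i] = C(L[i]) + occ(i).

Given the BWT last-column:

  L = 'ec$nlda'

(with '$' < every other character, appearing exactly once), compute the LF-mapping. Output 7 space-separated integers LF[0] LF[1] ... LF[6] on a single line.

Char counts: '$':1, 'a':1, 'c':1, 'd':1, 'e':1, 'l':1, 'n':1
C (first-col start): C('$')=0, C('a')=1, C('c')=2, C('d')=3, C('e')=4, C('l')=5, C('n')=6
L[0]='e': occ=0, LF[0]=C('e')+0=4+0=4
L[1]='c': occ=0, LF[1]=C('c')+0=2+0=2
L[2]='$': occ=0, LF[2]=C('$')+0=0+0=0
L[3]='n': occ=0, LF[3]=C('n')+0=6+0=6
L[4]='l': occ=0, LF[4]=C('l')+0=5+0=5
L[5]='d': occ=0, LF[5]=C('d')+0=3+0=3
L[6]='a': occ=0, LF[6]=C('a')+0=1+0=1

Answer: 4 2 0 6 5 3 1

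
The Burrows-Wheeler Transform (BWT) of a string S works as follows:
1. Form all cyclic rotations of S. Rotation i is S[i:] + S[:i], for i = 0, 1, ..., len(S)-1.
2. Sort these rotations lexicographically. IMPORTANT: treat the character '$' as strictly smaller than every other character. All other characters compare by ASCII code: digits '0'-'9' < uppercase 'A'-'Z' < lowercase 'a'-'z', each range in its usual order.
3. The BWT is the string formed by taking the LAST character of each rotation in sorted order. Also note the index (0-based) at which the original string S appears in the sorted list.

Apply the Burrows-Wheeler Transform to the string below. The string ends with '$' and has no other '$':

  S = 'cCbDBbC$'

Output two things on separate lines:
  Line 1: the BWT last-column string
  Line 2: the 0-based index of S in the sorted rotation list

Answer: CDbcbBC$
7

Derivation:
All 8 rotations (rotation i = S[i:]+S[:i]):
  rot[0] = cCbDBbC$
  rot[1] = CbDBbC$c
  rot[2] = bDBbC$cC
  rot[3] = DBbC$cCb
  rot[4] = BbC$cCbD
  rot[5] = bC$cCbDB
  rot[6] = C$cCbDBb
  rot[7] = $cCbDBbC
Sorted (with $ < everything):
  sorted[0] = $cCbDBbC  (last char: 'C')
  sorted[1] = BbC$cCbD  (last char: 'D')
  sorted[2] = C$cCbDBb  (last char: 'b')
  sorted[3] = CbDBbC$c  (last char: 'c')
  sorted[4] = DBbC$cCb  (last char: 'b')
  sorted[5] = bC$cCbDB  (last char: 'B')
  sorted[6] = bDBbC$cC  (last char: 'C')
  sorted[7] = cCbDBbC$  (last char: '$')
Last column: CDbcbBC$
Original string S is at sorted index 7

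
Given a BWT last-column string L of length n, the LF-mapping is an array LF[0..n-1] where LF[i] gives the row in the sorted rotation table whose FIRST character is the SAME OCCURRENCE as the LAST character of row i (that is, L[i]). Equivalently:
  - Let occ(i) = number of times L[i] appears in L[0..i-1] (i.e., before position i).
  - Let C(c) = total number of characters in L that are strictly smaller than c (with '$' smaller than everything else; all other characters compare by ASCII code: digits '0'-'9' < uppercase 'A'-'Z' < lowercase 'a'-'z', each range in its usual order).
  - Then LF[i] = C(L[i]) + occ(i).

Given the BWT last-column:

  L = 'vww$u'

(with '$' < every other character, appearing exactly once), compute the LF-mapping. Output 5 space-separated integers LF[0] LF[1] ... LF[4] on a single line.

Answer: 2 3 4 0 1

Derivation:
Char counts: '$':1, 'u':1, 'v':1, 'w':2
C (first-col start): C('$')=0, C('u')=1, C('v')=2, C('w')=3
L[0]='v': occ=0, LF[0]=C('v')+0=2+0=2
L[1]='w': occ=0, LF[1]=C('w')+0=3+0=3
L[2]='w': occ=1, LF[2]=C('w')+1=3+1=4
L[3]='$': occ=0, LF[3]=C('$')+0=0+0=0
L[4]='u': occ=0, LF[4]=C('u')+0=1+0=1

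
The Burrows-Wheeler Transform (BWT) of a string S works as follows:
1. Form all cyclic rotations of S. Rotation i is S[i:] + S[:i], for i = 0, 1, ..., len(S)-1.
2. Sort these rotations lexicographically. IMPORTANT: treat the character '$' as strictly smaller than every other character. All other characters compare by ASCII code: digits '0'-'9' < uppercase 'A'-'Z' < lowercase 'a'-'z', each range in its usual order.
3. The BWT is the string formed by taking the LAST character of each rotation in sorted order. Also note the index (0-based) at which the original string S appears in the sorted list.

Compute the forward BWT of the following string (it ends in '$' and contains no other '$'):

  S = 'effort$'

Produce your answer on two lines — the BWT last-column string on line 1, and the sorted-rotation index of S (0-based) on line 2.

All 7 rotations (rotation i = S[i:]+S[:i]):
  rot[0] = effort$
  rot[1] = ffort$e
  rot[2] = fort$ef
  rot[3] = ort$eff
  rot[4] = rt$effo
  rot[5] = t$effor
  rot[6] = $effort
Sorted (with $ < everything):
  sorted[0] = $effort  (last char: 't')
  sorted[1] = effort$  (last char: '$')
  sorted[2] = ffort$e  (last char: 'e')
  sorted[3] = fort$ef  (last char: 'f')
  sorted[4] = ort$eff  (last char: 'f')
  sorted[5] = rt$effo  (last char: 'o')
  sorted[6] = t$effor  (last char: 'r')
Last column: t$effor
Original string S is at sorted index 1

Answer: t$effor
1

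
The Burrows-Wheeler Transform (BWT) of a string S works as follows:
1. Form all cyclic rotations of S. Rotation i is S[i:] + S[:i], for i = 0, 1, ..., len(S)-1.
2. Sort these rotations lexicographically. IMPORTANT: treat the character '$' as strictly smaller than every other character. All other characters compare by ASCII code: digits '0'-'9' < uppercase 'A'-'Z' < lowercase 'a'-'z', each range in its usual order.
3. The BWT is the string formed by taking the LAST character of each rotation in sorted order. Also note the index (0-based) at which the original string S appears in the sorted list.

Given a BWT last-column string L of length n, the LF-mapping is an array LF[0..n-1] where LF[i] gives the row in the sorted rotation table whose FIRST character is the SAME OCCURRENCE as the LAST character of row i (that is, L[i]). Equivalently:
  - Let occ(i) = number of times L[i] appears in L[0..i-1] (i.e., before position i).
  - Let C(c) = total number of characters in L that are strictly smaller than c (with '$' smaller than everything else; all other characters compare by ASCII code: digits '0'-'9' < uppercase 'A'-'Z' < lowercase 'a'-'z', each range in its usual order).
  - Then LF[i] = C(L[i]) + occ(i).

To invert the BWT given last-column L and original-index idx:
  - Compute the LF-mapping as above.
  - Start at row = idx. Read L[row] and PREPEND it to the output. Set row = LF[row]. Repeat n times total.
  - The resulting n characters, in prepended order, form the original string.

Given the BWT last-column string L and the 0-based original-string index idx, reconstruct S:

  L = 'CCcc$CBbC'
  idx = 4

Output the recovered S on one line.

Answer: CCcCBbcC$

Derivation:
LF mapping: 2 3 7 8 0 4 1 6 5
Walk LF starting at row 4, prepending L[row]:
  step 1: row=4, L[4]='$', prepend. Next row=LF[4]=0
  step 2: row=0, L[0]='C', prepend. Next row=LF[0]=2
  step 3: row=2, L[2]='c', prepend. Next row=LF[2]=7
  step 4: row=7, L[7]='b', prepend. Next row=LF[7]=6
  step 5: row=6, L[6]='B', prepend. Next row=LF[6]=1
  step 6: row=1, L[1]='C', prepend. Next row=LF[1]=3
  step 7: row=3, L[3]='c', prepend. Next row=LF[3]=8
  step 8: row=8, L[8]='C', prepend. Next row=LF[8]=5
  step 9: row=5, L[5]='C', prepend. Next row=LF[5]=4
Reversed output: CCcCBbcC$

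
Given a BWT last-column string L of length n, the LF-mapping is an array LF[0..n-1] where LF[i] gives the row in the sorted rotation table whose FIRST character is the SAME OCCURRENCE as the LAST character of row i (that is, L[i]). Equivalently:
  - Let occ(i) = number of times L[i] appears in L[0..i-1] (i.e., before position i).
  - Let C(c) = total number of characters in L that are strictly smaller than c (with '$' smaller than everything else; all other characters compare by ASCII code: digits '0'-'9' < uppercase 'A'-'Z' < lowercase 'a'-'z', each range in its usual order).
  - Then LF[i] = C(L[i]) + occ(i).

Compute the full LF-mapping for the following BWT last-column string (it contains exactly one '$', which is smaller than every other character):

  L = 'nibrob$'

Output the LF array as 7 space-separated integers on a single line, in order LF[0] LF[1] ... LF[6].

Char counts: '$':1, 'b':2, 'i':1, 'n':1, 'o':1, 'r':1
C (first-col start): C('$')=0, C('b')=1, C('i')=3, C('n')=4, C('o')=5, C('r')=6
L[0]='n': occ=0, LF[0]=C('n')+0=4+0=4
L[1]='i': occ=0, LF[1]=C('i')+0=3+0=3
L[2]='b': occ=0, LF[2]=C('b')+0=1+0=1
L[3]='r': occ=0, LF[3]=C('r')+0=6+0=6
L[4]='o': occ=0, LF[4]=C('o')+0=5+0=5
L[5]='b': occ=1, LF[5]=C('b')+1=1+1=2
L[6]='$': occ=0, LF[6]=C('$')+0=0+0=0

Answer: 4 3 1 6 5 2 0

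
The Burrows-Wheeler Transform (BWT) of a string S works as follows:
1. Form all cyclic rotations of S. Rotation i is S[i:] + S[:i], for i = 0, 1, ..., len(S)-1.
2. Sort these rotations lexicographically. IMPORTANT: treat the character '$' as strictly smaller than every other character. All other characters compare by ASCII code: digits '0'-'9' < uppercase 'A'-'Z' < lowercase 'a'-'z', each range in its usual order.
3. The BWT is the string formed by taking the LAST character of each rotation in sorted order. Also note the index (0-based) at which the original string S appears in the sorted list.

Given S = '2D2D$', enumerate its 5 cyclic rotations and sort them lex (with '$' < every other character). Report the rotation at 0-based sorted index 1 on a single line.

All 5 rotations (rotation i = S[i:]+S[:i]):
  rot[0] = 2D2D$
  rot[1] = D2D$2
  rot[2] = 2D$2D
  rot[3] = D$2D2
  rot[4] = $2D2D
Sorted (with $ < everything):
  sorted[0] = $2D2D
  sorted[1] = 2D$2D
  sorted[2] = 2D2D$
  sorted[3] = D$2D2
  sorted[4] = D2D$2
sorted[1] = 2D$2D

Answer: 2D$2D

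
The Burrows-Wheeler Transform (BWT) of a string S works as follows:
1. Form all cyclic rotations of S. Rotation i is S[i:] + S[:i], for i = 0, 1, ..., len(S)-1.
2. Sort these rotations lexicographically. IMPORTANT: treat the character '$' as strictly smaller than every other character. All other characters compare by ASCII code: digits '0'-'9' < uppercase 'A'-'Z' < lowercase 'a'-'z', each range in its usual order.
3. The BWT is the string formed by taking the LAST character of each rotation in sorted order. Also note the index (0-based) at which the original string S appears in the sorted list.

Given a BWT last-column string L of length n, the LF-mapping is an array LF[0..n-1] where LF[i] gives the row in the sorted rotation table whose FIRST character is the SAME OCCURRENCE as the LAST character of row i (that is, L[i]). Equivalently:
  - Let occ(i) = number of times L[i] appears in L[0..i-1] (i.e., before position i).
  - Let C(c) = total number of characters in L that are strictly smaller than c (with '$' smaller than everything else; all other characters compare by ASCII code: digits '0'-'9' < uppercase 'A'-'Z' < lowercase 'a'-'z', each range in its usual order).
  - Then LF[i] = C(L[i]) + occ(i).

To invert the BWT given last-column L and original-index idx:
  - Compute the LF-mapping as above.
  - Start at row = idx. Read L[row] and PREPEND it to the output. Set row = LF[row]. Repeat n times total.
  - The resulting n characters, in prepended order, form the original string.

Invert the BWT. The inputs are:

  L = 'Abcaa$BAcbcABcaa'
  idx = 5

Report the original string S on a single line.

LF mapping: 1 10 12 6 7 0 4 2 13 11 14 3 5 15 8 9
Walk LF starting at row 5, prepending L[row]:
  step 1: row=5, L[5]='$', prepend. Next row=LF[5]=0
  step 2: row=0, L[0]='A', prepend. Next row=LF[0]=1
  step 3: row=1, L[1]='b', prepend. Next row=LF[1]=10
  step 4: row=10, L[10]='c', prepend. Next row=LF[10]=14
  step 5: row=14, L[14]='a', prepend. Next row=LF[14]=8
  step 6: row=8, L[8]='c', prepend. Next row=LF[8]=13
  step 7: row=13, L[13]='c', prepend. Next row=LF[13]=15
  step 8: row=15, L[15]='a', prepend. Next row=LF[15]=9
  step 9: row=9, L[9]='b', prepend. Next row=LF[9]=11
  step 10: row=11, L[11]='A', prepend. Next row=LF[11]=3
  step 11: row=3, L[3]='a', prepend. Next row=LF[3]=6
  step 12: row=6, L[6]='B', prepend. Next row=LF[6]=4
  step 13: row=4, L[4]='a', prepend. Next row=LF[4]=7
  step 14: row=7, L[7]='A', prepend. Next row=LF[7]=2
  step 15: row=2, L[2]='c', prepend. Next row=LF[2]=12
  step 16: row=12, L[12]='B', prepend. Next row=LF[12]=5
Reversed output: BcAaBaAbaccacbA$

Answer: BcAaBaAbaccacbA$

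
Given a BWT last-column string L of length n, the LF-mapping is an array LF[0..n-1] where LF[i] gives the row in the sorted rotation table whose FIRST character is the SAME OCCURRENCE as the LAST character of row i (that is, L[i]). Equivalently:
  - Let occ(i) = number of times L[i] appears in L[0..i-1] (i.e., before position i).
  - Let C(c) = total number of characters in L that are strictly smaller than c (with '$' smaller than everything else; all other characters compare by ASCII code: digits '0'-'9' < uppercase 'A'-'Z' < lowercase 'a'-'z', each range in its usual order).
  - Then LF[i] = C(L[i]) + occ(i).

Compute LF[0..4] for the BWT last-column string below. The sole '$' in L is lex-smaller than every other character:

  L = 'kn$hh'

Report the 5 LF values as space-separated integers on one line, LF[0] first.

Answer: 3 4 0 1 2

Derivation:
Char counts: '$':1, 'h':2, 'k':1, 'n':1
C (first-col start): C('$')=0, C('h')=1, C('k')=3, C('n')=4
L[0]='k': occ=0, LF[0]=C('k')+0=3+0=3
L[1]='n': occ=0, LF[1]=C('n')+0=4+0=4
L[2]='$': occ=0, LF[2]=C('$')+0=0+0=0
L[3]='h': occ=0, LF[3]=C('h')+0=1+0=1
L[4]='h': occ=1, LF[4]=C('h')+1=1+1=2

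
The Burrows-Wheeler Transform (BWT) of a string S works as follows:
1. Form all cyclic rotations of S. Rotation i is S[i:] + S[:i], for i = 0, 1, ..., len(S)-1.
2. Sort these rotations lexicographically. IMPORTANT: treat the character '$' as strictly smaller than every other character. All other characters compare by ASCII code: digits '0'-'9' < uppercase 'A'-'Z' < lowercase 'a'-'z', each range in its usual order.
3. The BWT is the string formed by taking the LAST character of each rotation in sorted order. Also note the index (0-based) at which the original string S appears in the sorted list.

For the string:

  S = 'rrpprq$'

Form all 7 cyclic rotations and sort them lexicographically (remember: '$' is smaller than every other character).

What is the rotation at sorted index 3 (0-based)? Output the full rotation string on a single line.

Answer: q$rrppr

Derivation:
All 7 rotations (rotation i = S[i:]+S[:i]):
  rot[0] = rrpprq$
  rot[1] = rpprq$r
  rot[2] = pprq$rr
  rot[3] = prq$rrp
  rot[4] = rq$rrpp
  rot[5] = q$rrppr
  rot[6] = $rrpprq
Sorted (with $ < everything):
  sorted[0] = $rrpprq
  sorted[1] = pprq$rr
  sorted[2] = prq$rrp
  sorted[3] = q$rrppr
  sorted[4] = rpprq$r
  sorted[5] = rq$rrpp
  sorted[6] = rrpprq$
sorted[3] = q$rrppr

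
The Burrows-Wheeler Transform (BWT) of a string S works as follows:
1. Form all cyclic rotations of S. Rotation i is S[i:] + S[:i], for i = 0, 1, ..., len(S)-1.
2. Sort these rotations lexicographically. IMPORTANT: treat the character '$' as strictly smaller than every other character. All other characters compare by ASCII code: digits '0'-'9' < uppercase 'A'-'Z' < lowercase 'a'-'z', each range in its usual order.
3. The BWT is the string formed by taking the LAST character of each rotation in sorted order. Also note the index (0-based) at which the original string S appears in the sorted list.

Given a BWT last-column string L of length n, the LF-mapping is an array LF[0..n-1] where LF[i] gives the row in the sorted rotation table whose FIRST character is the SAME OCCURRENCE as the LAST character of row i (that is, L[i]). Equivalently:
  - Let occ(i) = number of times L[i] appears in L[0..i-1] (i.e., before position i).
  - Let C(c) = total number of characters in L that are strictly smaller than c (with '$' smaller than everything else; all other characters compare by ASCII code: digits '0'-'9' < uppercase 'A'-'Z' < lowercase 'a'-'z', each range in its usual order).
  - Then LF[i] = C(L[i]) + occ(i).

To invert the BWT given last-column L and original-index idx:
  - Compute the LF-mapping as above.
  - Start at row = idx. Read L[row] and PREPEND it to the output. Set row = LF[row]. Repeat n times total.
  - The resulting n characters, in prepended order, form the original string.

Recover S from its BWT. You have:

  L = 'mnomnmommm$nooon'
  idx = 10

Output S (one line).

Answer: noooomnommmnmnm$

Derivation:
LF mapping: 1 7 11 2 8 3 12 4 5 6 0 9 13 14 15 10
Walk LF starting at row 10, prepending L[row]:
  step 1: row=10, L[10]='$', prepend. Next row=LF[10]=0
  step 2: row=0, L[0]='m', prepend. Next row=LF[0]=1
  step 3: row=1, L[1]='n', prepend. Next row=LF[1]=7
  step 4: row=7, L[7]='m', prepend. Next row=LF[7]=4
  step 5: row=4, L[4]='n', prepend. Next row=LF[4]=8
  step 6: row=8, L[8]='m', prepend. Next row=LF[8]=5
  step 7: row=5, L[5]='m', prepend. Next row=LF[5]=3
  step 8: row=3, L[3]='m', prepend. Next row=LF[3]=2
  step 9: row=2, L[2]='o', prepend. Next row=LF[2]=11
  step 10: row=11, L[11]='n', prepend. Next row=LF[11]=9
  step 11: row=9, L[9]='m', prepend. Next row=LF[9]=6
  step 12: row=6, L[6]='o', prepend. Next row=LF[6]=12
  step 13: row=12, L[12]='o', prepend. Next row=LF[12]=13
  step 14: row=13, L[13]='o', prepend. Next row=LF[13]=14
  step 15: row=14, L[14]='o', prepend. Next row=LF[14]=15
  step 16: row=15, L[15]='n', prepend. Next row=LF[15]=10
Reversed output: noooomnommmnmnm$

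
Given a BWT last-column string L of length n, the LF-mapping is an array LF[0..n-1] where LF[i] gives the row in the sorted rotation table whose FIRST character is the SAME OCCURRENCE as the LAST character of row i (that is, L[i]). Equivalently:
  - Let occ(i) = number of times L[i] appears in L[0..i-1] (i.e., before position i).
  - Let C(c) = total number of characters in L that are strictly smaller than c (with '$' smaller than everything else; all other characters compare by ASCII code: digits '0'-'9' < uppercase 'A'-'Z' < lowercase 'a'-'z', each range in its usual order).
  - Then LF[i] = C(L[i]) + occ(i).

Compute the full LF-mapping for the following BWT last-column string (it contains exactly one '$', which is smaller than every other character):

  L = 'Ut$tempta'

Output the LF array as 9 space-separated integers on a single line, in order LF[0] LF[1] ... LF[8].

Answer: 1 6 0 7 3 4 5 8 2

Derivation:
Char counts: '$':1, 'U':1, 'a':1, 'e':1, 'm':1, 'p':1, 't':3
C (first-col start): C('$')=0, C('U')=1, C('a')=2, C('e')=3, C('m')=4, C('p')=5, C('t')=6
L[0]='U': occ=0, LF[0]=C('U')+0=1+0=1
L[1]='t': occ=0, LF[1]=C('t')+0=6+0=6
L[2]='$': occ=0, LF[2]=C('$')+0=0+0=0
L[3]='t': occ=1, LF[3]=C('t')+1=6+1=7
L[4]='e': occ=0, LF[4]=C('e')+0=3+0=3
L[5]='m': occ=0, LF[5]=C('m')+0=4+0=4
L[6]='p': occ=0, LF[6]=C('p')+0=5+0=5
L[7]='t': occ=2, LF[7]=C('t')+2=6+2=8
L[8]='a': occ=0, LF[8]=C('a')+0=2+0=2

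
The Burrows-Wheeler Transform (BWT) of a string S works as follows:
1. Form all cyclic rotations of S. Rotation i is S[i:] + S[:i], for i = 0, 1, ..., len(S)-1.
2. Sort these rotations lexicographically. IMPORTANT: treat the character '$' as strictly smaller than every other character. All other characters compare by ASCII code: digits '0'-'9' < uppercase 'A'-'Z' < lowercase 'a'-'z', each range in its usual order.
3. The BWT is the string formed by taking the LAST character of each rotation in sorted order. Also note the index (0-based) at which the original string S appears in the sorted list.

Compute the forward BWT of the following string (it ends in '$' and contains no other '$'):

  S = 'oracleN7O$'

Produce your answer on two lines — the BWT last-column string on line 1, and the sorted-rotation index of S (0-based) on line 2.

Answer: ONe7ralc$o
8

Derivation:
All 10 rotations (rotation i = S[i:]+S[:i]):
  rot[0] = oracleN7O$
  rot[1] = racleN7O$o
  rot[2] = acleN7O$or
  rot[3] = cleN7O$ora
  rot[4] = leN7O$orac
  rot[5] = eN7O$oracl
  rot[6] = N7O$oracle
  rot[7] = 7O$oracleN
  rot[8] = O$oracleN7
  rot[9] = $oracleN7O
Sorted (with $ < everything):
  sorted[0] = $oracleN7O  (last char: 'O')
  sorted[1] = 7O$oracleN  (last char: 'N')
  sorted[2] = N7O$oracle  (last char: 'e')
  sorted[3] = O$oracleN7  (last char: '7')
  sorted[4] = acleN7O$or  (last char: 'r')
  sorted[5] = cleN7O$ora  (last char: 'a')
  sorted[6] = eN7O$oracl  (last char: 'l')
  sorted[7] = leN7O$orac  (last char: 'c')
  sorted[8] = oracleN7O$  (last char: '$')
  sorted[9] = racleN7O$o  (last char: 'o')
Last column: ONe7ralc$o
Original string S is at sorted index 8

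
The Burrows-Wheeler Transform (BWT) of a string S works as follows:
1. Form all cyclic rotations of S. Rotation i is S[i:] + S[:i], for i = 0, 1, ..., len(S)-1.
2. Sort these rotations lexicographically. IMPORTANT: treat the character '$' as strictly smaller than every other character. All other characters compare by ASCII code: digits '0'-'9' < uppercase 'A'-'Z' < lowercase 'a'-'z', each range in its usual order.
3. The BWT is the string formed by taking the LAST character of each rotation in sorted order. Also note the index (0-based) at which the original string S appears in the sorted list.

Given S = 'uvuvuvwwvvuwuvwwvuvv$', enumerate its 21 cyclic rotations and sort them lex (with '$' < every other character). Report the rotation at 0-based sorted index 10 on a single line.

Answer: vuvwwvvuwuvwwvuvv$uvu

Derivation:
All 21 rotations (rotation i = S[i:]+S[:i]):
  rot[0] = uvuvuvwwvvuwuvwwvuvv$
  rot[1] = vuvuvwwvvuwuvwwvuvv$u
  rot[2] = uvuvwwvvuwuvwwvuvv$uv
  rot[3] = vuvwwvvuwuvwwvuvv$uvu
  rot[4] = uvwwvvuwuvwwvuvv$uvuv
  rot[5] = vwwvvuwuvwwvuvv$uvuvu
  rot[6] = wwvvuwuvwwvuvv$uvuvuv
  rot[7] = wvvuwuvwwvuvv$uvuvuvw
  rot[8] = vvuwuvwwvuvv$uvuvuvww
  rot[9] = vuwuvwwvuvv$uvuvuvwwv
  rot[10] = uwuvwwvuvv$uvuvuvwwvv
  rot[11] = wuvwwvuvv$uvuvuvwwvvu
  rot[12] = uvwwvuvv$uvuvuvwwvvuw
  rot[13] = vwwvuvv$uvuvuvwwvvuwu
  rot[14] = wwvuvv$uvuvuvwwvvuwuv
  rot[15] = wvuvv$uvuvuvwwvvuwuvw
  rot[16] = vuvv$uvuvuvwwvvuwuvww
  rot[17] = uvv$uvuvuvwwvvuwuvwwv
  rot[18] = vv$uvuvuvwwvvuwuvwwvu
  rot[19] = v$uvuvuvwwvvuwuvwwvuv
  rot[20] = $uvuvuvwwvvuwuvwwvuvv
Sorted (with $ < everything):
  sorted[0] = $uvuvuvwwvvuwuvwwvuvv
  sorted[1] = uvuvuvwwvvuwuvwwvuvv$
  sorted[2] = uvuvwwvvuwuvwwvuvv$uv
  sorted[3] = uvv$uvuvuvwwvvuwuvwwv
  sorted[4] = uvwwvuvv$uvuvuvwwvvuw
  sorted[5] = uvwwvvuwuvwwvuvv$uvuv
  sorted[6] = uwuvwwvuvv$uvuvuvwwvv
  sorted[7] = v$uvuvuvwwvvuwuvwwvuv
  sorted[8] = vuvuvwwvvuwuvwwvuvv$u
  sorted[9] = vuvv$uvuvuvwwvvuwuvww
  sorted[10] = vuvwwvvuwuvwwvuvv$uvu
  sorted[11] = vuwuvwwvuvv$uvuvuvwwv
  sorted[12] = vv$uvuvuvwwvvuwuvwwvu
  sorted[13] = vvuwuvwwvuvv$uvuvuvww
  sorted[14] = vwwvuvv$uvuvuvwwvvuwu
  sorted[15] = vwwvvuwuvwwvuvv$uvuvu
  sorted[16] = wuvwwvuvv$uvuvuvwwvvu
  sorted[17] = wvuvv$uvuvuvwwvvuwuvw
  sorted[18] = wvvuwuvwwvuvv$uvuvuvw
  sorted[19] = wwvuvv$uvuvuvwwvvuwuv
  sorted[20] = wwvvuwuvwwvuvv$uvuvuv
sorted[10] = vuvwwvvuwuvwwvuvv$uvu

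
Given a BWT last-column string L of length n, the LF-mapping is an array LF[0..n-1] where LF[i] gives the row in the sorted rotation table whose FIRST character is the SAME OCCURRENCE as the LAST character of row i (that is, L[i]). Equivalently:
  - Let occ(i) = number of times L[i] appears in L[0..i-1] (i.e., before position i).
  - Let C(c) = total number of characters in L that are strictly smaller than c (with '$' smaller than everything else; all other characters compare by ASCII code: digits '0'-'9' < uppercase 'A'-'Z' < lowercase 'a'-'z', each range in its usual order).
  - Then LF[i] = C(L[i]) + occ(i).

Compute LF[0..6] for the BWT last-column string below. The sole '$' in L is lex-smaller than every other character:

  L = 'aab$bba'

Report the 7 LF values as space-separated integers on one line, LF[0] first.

Char counts: '$':1, 'a':3, 'b':3
C (first-col start): C('$')=0, C('a')=1, C('b')=4
L[0]='a': occ=0, LF[0]=C('a')+0=1+0=1
L[1]='a': occ=1, LF[1]=C('a')+1=1+1=2
L[2]='b': occ=0, LF[2]=C('b')+0=4+0=4
L[3]='$': occ=0, LF[3]=C('$')+0=0+0=0
L[4]='b': occ=1, LF[4]=C('b')+1=4+1=5
L[5]='b': occ=2, LF[5]=C('b')+2=4+2=6
L[6]='a': occ=2, LF[6]=C('a')+2=1+2=3

Answer: 1 2 4 0 5 6 3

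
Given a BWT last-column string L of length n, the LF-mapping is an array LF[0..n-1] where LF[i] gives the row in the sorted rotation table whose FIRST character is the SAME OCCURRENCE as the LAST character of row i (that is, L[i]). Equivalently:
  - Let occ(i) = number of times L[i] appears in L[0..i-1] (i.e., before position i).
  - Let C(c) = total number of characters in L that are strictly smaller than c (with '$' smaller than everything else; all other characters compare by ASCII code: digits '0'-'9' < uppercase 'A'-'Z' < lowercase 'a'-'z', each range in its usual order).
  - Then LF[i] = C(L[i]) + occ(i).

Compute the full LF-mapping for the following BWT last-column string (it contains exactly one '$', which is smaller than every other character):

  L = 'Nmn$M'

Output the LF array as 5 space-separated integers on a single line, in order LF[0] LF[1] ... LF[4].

Answer: 2 3 4 0 1

Derivation:
Char counts: '$':1, 'M':1, 'N':1, 'm':1, 'n':1
C (first-col start): C('$')=0, C('M')=1, C('N')=2, C('m')=3, C('n')=4
L[0]='N': occ=0, LF[0]=C('N')+0=2+0=2
L[1]='m': occ=0, LF[1]=C('m')+0=3+0=3
L[2]='n': occ=0, LF[2]=C('n')+0=4+0=4
L[3]='$': occ=0, LF[3]=C('$')+0=0+0=0
L[4]='M': occ=0, LF[4]=C('M')+0=1+0=1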